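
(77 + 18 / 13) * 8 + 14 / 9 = 73550 / 117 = 628.63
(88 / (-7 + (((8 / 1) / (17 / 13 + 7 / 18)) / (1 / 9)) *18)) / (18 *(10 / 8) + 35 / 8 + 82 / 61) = 17048768 / 4137978935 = 0.00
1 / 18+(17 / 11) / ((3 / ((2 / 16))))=95 / 792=0.12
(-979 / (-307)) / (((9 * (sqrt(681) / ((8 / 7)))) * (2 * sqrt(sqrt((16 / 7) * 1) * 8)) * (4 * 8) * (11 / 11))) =979 * sqrt(1362) * 7^(1 / 4) / 842958144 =0.00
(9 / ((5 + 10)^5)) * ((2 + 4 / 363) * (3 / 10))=73 / 10209375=0.00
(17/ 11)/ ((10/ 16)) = 136/ 55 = 2.47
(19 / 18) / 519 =19 / 9342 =0.00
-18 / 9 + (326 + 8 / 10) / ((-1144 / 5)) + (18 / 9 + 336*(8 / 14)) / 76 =-9517 / 10868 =-0.88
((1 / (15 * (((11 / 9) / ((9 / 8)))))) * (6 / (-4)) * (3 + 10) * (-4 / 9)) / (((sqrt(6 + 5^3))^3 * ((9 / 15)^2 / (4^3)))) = 1040 * sqrt(131) / 188771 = 0.06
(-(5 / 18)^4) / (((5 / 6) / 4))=-125 / 4374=-0.03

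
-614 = -614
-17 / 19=-0.89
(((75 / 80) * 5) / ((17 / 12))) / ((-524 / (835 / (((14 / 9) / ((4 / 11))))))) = -1690875 / 1371832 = -1.23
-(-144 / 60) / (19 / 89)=1068 / 95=11.24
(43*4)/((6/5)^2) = 1075/9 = 119.44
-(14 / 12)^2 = -49 / 36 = -1.36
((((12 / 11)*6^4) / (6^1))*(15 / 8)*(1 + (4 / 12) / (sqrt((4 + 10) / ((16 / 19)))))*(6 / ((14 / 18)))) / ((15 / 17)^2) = 1123632*sqrt(266) / 51205 + 1685448 / 385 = 4735.68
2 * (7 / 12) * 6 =7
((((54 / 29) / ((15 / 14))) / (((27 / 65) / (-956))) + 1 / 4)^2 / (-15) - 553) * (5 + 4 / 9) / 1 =-94974161627569 / 16349040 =-5809158.31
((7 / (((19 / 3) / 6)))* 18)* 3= 358.11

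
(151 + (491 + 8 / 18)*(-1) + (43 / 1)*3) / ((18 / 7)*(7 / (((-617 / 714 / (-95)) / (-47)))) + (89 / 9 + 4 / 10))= 5870755 / 2582002429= 0.00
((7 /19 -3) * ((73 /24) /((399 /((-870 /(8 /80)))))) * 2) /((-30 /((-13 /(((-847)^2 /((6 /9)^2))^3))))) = 220168000 /6121752139104522467148063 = 0.00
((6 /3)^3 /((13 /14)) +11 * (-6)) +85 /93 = -68273 /1209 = -56.47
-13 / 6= -2.17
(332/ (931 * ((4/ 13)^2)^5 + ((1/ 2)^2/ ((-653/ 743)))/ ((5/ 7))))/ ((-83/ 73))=525726115835998480/ 704252527323289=746.50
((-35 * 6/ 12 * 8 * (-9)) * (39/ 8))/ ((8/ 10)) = 7678.12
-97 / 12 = -8.08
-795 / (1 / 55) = -43725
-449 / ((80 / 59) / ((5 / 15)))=-26491 / 240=-110.38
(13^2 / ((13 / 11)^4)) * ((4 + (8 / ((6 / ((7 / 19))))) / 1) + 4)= 7086244 / 9633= 735.62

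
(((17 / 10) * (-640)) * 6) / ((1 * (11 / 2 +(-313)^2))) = -13056 / 195949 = -0.07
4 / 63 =0.06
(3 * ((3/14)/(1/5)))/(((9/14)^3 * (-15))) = -196/243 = -0.81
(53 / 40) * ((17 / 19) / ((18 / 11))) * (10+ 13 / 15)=1615493 / 205200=7.87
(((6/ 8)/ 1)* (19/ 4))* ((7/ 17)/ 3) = 133/ 272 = 0.49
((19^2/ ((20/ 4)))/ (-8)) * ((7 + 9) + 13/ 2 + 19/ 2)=-1444/ 5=-288.80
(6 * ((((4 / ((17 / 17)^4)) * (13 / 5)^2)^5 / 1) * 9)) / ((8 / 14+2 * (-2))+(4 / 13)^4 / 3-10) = -2286072228548092787712 / 39318408203125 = -58142542.72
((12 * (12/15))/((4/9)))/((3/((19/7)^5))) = 89139564/84035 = 1060.74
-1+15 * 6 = 89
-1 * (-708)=708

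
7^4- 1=2400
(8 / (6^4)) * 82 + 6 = 527 / 81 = 6.51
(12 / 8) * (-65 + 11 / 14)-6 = -2865 / 28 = -102.32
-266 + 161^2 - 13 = 25642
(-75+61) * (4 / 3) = -56 / 3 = -18.67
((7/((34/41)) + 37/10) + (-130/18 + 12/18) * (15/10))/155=1177/79050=0.01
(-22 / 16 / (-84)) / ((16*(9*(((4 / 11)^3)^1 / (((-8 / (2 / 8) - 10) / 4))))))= -14641 / 589824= -0.02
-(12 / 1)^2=-144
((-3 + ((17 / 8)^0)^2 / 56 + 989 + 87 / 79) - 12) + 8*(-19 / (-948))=12943909 / 13272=975.28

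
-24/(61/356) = -140.07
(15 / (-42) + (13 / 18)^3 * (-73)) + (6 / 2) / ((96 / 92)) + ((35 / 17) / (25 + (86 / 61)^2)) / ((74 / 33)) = -32166336649121 / 1289320081308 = -24.95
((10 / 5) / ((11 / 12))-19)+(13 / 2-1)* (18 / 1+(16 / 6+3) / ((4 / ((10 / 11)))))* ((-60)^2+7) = 50506601 / 132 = 382625.77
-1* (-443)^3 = 86938307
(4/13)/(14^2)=1/637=0.00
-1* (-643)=643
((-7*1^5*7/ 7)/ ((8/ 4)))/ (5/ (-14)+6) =-49/ 79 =-0.62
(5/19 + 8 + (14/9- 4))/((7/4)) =3980/1197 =3.32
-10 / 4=-2.50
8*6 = 48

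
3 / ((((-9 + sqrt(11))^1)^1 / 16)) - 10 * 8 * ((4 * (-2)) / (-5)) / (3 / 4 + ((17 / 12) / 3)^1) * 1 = -42696 / 385 - 24 * sqrt(11) / 35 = -113.17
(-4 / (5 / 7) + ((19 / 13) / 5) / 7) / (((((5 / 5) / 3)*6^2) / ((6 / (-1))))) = 2529 / 910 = 2.78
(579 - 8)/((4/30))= 4282.50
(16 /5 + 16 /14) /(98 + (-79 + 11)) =76 /525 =0.14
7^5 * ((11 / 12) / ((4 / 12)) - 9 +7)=12605.25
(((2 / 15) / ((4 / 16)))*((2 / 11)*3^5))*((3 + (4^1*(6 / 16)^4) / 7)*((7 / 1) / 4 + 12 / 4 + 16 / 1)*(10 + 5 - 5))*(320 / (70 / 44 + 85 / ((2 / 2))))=48371985 / 889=54411.68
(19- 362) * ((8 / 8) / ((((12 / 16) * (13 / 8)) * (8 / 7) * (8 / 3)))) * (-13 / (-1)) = -2401 / 2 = -1200.50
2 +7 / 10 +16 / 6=161 / 30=5.37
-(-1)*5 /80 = 1 /16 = 0.06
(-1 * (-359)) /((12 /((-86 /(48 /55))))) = -849035 /288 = -2948.04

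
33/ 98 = 0.34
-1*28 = -28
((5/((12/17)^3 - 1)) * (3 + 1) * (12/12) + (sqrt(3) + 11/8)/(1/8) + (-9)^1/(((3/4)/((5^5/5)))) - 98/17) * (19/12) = -1548402929/129948 + 38 * sqrt(3)/3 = -11893.62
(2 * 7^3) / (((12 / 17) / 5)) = 29155 / 6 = 4859.17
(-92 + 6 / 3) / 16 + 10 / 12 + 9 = 101 / 24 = 4.21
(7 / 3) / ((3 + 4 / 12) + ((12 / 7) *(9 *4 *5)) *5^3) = 49 / 810070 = 0.00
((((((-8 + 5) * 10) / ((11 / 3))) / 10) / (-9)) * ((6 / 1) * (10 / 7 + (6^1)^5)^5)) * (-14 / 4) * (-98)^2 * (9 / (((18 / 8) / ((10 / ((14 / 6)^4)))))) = -704063397659519774876743.00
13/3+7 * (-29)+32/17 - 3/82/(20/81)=-16471433/83640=-196.93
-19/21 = -0.90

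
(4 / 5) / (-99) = -4 / 495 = -0.01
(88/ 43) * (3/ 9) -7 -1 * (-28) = 2797/ 129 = 21.68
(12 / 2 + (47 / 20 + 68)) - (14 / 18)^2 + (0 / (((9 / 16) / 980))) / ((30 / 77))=122707 / 1620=75.75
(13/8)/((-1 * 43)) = -13/344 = -0.04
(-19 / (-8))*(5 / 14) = 0.85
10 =10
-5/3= -1.67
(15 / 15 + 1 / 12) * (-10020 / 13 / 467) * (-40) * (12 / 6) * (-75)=-5010000 / 467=-10728.05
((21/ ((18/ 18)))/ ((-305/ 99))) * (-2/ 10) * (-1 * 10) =-4158/ 305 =-13.63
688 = 688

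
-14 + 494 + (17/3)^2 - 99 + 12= 3826/9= 425.11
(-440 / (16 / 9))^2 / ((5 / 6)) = 147015 / 2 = 73507.50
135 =135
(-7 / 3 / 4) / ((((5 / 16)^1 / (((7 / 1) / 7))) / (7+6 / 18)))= -616 / 45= -13.69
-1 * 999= -999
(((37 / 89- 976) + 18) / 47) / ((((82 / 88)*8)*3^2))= -937475 / 3087054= -0.30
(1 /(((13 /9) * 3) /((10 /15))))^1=0.15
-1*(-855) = 855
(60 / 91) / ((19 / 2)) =120 / 1729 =0.07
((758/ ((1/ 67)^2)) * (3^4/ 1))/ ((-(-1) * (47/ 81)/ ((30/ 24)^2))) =279060817275/ 376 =742183024.67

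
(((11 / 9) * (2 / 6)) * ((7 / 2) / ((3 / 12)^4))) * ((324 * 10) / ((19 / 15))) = 17740800 / 19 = 933726.32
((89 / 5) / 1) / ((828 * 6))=89 / 24840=0.00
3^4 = 81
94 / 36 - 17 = -259 / 18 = -14.39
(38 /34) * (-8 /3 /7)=-152 /357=-0.43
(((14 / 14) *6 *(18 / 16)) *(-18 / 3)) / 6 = -27 / 4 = -6.75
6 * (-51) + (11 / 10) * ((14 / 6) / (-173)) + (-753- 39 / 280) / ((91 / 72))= -2981725847 / 3306030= -901.91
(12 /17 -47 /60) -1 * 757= -772219 /1020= -757.08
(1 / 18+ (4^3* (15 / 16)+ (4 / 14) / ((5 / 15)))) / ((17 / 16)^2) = 982400 / 18207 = 53.96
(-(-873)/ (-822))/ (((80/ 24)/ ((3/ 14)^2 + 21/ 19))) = -3742551/ 10203760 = -0.37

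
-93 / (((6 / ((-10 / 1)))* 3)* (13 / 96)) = 4960 / 13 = 381.54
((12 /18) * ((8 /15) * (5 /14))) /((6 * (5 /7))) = 0.03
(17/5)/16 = 17/80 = 0.21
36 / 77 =0.47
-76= -76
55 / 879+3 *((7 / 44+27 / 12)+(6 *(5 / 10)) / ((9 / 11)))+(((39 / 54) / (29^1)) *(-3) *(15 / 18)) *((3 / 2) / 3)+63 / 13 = 2021331913 / 87485112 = 23.10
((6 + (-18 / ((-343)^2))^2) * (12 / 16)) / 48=41523861765 / 442921190432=0.09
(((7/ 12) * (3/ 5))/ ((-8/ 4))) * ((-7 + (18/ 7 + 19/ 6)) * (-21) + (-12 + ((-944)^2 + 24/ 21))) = -12476123/ 80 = -155951.54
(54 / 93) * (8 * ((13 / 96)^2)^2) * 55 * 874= 686463635 / 9142272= 75.09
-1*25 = -25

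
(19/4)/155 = 19/620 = 0.03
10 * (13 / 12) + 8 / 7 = 503 / 42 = 11.98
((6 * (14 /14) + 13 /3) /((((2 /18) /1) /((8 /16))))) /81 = 31 /54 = 0.57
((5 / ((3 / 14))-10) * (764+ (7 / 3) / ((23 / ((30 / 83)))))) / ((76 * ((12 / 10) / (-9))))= -36463650 / 36271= -1005.31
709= 709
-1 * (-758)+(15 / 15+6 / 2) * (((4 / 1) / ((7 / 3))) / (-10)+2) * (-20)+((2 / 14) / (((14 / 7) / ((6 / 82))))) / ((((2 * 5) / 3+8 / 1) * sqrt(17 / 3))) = 9 * sqrt(51) / 331772+4282 / 7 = 611.71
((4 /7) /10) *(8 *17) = 272 /35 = 7.77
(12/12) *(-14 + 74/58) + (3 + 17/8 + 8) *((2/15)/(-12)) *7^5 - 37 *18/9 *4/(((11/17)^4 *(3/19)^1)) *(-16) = 3437005107443/20380272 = 168643.73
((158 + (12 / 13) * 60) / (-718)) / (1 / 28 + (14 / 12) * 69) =-38836 / 10524085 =-0.00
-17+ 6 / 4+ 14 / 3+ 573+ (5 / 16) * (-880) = 1723 / 6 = 287.17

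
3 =3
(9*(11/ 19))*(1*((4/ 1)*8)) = 3168/ 19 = 166.74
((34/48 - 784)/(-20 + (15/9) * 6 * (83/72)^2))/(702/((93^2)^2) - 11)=-5625051894396/530132924965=-10.61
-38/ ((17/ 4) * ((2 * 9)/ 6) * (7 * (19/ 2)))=-16/ 357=-0.04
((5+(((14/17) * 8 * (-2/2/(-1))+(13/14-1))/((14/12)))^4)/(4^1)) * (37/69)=8716230962394391/66444508316298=131.18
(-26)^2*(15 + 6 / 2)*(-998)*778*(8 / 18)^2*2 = -33592073216 / 9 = -3732452579.56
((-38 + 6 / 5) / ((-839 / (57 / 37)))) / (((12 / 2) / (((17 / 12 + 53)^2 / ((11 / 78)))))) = 2422429529 / 10244190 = 236.47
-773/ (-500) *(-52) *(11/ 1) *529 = -58475131/ 125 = -467801.05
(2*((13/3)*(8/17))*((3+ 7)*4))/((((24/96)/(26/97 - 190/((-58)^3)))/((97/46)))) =3529997120/9536099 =370.17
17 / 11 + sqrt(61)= 9.36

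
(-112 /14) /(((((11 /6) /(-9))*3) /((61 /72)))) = 122 /11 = 11.09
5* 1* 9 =45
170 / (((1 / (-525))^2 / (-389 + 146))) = -11386068750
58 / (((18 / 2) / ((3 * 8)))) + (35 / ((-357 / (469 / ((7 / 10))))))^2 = 11624788 / 2601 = 4469.35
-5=-5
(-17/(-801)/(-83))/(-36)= 0.00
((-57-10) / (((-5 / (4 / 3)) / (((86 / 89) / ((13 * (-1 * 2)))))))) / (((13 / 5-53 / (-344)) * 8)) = -495532 / 16442127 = -0.03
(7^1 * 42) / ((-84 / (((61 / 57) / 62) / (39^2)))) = -427 / 10750428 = -0.00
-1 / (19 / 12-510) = 12 / 6101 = 0.00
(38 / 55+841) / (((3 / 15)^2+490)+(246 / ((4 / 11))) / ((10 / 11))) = 925860 / 1357609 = 0.68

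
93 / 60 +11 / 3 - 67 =-61.78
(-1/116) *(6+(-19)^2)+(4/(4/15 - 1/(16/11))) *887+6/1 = -98743091/11716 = -8428.05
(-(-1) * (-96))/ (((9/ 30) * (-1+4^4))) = -1.25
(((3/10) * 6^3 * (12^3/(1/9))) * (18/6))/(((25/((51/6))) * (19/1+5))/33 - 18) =-1413396864/7415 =-190613.20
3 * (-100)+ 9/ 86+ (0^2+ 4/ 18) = -231947/ 774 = -299.67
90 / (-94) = -45 / 47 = -0.96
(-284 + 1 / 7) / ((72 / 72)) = -1987 / 7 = -283.86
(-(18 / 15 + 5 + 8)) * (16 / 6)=-568 / 15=-37.87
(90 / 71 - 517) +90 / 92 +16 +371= -417245 / 3266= -127.75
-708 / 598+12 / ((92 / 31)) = 855 / 299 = 2.86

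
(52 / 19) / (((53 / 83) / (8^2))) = 274.30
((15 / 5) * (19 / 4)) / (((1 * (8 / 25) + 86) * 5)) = 285 / 8632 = 0.03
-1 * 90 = -90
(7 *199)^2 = 1940449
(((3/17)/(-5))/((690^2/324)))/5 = -27/5620625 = -0.00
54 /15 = 18 /5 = 3.60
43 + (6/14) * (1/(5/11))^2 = 7888/175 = 45.07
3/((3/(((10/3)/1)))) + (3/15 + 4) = 113/15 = 7.53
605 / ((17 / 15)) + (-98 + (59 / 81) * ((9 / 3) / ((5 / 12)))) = 337417 / 765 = 441.07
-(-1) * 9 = 9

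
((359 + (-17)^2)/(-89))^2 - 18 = 277326/7921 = 35.01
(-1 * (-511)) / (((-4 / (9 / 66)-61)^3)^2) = 372519 / 396109944105121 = 0.00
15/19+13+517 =10085/19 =530.79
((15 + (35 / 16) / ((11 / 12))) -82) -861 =-40727 / 44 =-925.61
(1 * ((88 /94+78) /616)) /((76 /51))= 13515 /157168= 0.09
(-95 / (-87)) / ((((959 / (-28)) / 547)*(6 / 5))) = -519650 / 35757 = -14.53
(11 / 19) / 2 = 11 / 38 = 0.29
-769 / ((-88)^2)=-0.10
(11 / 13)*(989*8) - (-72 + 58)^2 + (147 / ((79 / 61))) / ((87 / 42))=195184838 / 29783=6553.57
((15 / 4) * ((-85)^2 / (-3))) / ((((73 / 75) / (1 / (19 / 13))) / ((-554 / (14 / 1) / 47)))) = 9756459375 / 1825292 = 5345.15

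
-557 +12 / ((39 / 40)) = -7081 / 13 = -544.69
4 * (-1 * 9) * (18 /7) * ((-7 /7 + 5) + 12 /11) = -5184 /11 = -471.27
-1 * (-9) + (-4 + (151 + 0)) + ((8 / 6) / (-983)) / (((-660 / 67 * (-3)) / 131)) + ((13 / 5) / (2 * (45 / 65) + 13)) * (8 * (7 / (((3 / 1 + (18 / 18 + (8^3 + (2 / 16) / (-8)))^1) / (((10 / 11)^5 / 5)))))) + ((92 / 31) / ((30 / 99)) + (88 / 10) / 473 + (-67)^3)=-52883953065632272257918268 / 175929631328862178515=-300597.19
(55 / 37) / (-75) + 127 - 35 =51049 / 555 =91.98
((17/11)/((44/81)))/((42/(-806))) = -184977/3388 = -54.60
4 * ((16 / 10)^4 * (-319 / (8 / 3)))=-1959936 / 625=-3135.90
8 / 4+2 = 4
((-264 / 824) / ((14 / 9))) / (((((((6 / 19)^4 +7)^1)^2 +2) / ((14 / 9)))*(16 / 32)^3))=-1494553547608 / 29819459236631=-0.05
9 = 9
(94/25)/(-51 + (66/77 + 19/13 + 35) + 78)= 8554/146325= 0.06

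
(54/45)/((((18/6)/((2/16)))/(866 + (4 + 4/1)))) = 43.70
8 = 8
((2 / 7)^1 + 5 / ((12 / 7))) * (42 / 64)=269 / 128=2.10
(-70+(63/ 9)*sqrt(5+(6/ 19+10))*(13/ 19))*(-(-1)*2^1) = -140+182*sqrt(5529)/ 361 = -102.51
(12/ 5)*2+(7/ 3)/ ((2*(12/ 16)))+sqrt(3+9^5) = 286/ 45+2*sqrt(14763) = 249.36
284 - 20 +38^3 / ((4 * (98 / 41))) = 294155 / 49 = 6003.16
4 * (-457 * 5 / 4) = -2285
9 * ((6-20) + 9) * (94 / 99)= -470 / 11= -42.73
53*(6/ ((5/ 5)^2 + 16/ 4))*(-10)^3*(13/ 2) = -413400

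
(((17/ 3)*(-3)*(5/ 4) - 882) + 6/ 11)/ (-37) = 39719/ 1628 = 24.40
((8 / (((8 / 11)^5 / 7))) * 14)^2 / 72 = 62275756467001 / 301989888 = 206218.02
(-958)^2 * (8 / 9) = 815790.22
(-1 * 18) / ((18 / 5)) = -5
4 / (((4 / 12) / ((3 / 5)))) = 7.20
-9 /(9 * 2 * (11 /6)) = -3 /11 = -0.27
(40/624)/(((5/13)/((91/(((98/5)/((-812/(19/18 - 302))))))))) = 11310/5417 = 2.09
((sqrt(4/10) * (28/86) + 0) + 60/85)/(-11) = -12/187-14 * sqrt(10)/2365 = -0.08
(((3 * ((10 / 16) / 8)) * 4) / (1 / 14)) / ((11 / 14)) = 735 / 44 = 16.70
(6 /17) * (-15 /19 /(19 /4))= -360 /6137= -0.06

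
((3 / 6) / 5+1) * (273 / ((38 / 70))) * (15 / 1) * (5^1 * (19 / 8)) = 1576575 / 16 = 98535.94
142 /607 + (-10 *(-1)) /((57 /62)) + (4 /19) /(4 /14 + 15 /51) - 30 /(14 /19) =-54293349 /1856813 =-29.24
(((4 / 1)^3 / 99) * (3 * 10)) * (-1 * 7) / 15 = -9.05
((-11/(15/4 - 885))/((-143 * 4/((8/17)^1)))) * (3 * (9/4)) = -18/259675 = -0.00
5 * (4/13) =20/13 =1.54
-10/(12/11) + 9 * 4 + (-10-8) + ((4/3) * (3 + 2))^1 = 31/2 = 15.50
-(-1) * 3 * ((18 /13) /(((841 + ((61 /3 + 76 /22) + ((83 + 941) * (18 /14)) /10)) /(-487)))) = -15187095 /7480811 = -2.03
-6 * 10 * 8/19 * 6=-2880/19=-151.58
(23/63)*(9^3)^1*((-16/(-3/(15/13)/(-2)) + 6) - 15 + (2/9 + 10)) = -268479/91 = -2950.32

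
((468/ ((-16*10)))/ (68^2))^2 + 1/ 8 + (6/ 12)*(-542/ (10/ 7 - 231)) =71768748679823/ 54975793971200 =1.31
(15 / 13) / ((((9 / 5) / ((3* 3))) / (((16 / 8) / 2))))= 75 / 13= 5.77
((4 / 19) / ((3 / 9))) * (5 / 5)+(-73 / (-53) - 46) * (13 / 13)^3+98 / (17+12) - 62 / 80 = -48344693 / 1168120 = -41.39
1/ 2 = 0.50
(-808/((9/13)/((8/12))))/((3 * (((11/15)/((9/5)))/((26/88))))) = -68276/363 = -188.09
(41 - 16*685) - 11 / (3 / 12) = -10963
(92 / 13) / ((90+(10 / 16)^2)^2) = 376832 / 435060925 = 0.00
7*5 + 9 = 44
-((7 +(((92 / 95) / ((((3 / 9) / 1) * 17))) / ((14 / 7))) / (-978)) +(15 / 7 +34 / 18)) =-182953826 / 16584435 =-11.03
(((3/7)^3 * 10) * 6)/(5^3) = 324/8575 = 0.04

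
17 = 17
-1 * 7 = -7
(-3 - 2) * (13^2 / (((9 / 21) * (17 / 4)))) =-23660 / 51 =-463.92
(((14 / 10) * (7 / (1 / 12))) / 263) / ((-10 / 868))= -255192 / 6575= -38.81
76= 76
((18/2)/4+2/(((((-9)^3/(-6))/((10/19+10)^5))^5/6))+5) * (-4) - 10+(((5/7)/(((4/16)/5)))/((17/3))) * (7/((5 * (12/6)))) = -29205777612800016640020121344806226450831235351286681822084027/446888376086669361531854867300113544377528323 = -65353630068766566.55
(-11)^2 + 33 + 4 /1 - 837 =-679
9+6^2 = 45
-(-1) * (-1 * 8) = -8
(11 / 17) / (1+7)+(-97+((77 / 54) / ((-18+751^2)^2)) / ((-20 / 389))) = -20214179779614497 / 208567517640930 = -96.92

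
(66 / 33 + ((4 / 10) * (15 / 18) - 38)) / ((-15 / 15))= 107 / 3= 35.67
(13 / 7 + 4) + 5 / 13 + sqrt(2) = 7.66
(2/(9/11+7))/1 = 11/43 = 0.26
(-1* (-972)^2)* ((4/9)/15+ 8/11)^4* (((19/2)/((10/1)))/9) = -121305037720576/3706003125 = -32732.04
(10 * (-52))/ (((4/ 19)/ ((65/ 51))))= -160550/ 51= -3148.04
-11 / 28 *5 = -55 / 28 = -1.96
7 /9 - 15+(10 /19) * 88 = 5488 /171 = 32.09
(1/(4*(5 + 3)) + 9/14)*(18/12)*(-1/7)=-453/3136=-0.14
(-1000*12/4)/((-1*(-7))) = -428.57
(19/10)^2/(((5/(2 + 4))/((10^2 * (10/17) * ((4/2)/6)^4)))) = 3.15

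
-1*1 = -1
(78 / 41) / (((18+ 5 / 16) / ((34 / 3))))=14144 / 12013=1.18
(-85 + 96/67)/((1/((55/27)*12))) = -1231780/603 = -2042.75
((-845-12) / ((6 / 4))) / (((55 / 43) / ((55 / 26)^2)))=-2026805 / 1014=-1998.82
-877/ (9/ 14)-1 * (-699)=-5987/ 9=-665.22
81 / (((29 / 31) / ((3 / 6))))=2511 / 58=43.29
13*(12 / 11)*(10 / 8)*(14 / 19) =2730 / 209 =13.06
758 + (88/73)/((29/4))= 1605038/2117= 758.17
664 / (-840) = -83 / 105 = -0.79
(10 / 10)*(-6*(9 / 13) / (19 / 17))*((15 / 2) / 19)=-6885 / 4693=-1.47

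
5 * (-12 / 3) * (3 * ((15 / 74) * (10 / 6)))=-750 / 37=-20.27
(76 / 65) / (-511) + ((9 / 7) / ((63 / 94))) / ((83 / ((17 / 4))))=3702943 / 38595830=0.10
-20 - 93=-113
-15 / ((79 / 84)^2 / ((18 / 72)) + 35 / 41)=-1084860 / 317621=-3.42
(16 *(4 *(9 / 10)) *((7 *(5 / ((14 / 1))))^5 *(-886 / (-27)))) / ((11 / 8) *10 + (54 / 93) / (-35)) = 2403275000 / 178809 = 13440.46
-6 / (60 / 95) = -19 / 2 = -9.50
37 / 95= 0.39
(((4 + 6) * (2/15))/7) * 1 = 4/21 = 0.19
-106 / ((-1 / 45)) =4770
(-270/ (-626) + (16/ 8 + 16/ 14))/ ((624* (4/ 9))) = 23493/ 1822912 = 0.01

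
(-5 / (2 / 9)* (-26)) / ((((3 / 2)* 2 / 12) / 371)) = 868140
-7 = -7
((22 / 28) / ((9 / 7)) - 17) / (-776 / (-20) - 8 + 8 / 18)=-1475 / 2812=-0.52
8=8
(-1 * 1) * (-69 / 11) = 69 / 11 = 6.27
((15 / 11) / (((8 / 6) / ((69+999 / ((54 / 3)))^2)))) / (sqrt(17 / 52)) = 2790045 *sqrt(221) / 1496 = 27725.27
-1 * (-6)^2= -36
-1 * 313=-313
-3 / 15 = -1 / 5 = -0.20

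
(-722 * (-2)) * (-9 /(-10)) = 6498 /5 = 1299.60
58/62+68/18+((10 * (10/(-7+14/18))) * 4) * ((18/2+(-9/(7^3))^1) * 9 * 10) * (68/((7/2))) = -4730038994795/4689153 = -1008719.27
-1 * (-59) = 59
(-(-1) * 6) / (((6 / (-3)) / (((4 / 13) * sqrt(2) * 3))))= -36 * sqrt(2) / 13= -3.92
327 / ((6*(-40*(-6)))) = 109 / 480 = 0.23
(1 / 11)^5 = 1 / 161051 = 0.00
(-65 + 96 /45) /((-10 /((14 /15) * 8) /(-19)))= -1003352 /1125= -891.87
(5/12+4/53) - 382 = -242639/636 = -381.51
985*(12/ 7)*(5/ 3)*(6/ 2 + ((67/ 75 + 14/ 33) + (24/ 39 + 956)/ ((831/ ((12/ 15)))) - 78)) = -170335394384/ 831831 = -204771.64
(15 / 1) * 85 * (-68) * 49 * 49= -208166700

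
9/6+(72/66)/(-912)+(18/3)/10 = 8773/4180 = 2.10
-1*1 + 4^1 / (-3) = -2.33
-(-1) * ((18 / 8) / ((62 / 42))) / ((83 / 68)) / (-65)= -3213 / 167245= -0.02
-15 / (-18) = 0.83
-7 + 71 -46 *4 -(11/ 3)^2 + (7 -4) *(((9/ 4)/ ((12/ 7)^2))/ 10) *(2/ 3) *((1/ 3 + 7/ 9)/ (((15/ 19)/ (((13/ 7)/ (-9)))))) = -5190049/ 38880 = -133.49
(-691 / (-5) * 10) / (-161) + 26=2804 / 161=17.42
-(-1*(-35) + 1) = -36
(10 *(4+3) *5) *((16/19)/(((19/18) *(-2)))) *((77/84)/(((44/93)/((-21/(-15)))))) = -136710/361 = -378.70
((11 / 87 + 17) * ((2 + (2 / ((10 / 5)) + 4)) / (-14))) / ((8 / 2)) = -745 / 348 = -2.14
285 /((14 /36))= 5130 /7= 732.86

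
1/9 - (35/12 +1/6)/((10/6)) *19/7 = -6187/1260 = -4.91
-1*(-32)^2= -1024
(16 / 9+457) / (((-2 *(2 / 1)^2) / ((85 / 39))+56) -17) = 350965 / 27027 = 12.99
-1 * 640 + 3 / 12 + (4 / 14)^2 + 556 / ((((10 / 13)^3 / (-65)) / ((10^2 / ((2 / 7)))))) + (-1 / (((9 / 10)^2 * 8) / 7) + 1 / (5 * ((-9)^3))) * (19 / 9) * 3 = -59562265983379 / 2143260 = -27790499.51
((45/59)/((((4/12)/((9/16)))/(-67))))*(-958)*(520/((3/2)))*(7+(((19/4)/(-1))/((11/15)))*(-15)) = 3871939415175/1298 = 2983004171.94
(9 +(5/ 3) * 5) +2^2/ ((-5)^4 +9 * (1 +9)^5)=17.33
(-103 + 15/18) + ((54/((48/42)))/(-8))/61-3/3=-604711/5856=-103.26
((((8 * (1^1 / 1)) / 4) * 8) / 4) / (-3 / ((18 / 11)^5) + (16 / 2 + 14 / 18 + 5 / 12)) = 2519424 / 5630125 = 0.45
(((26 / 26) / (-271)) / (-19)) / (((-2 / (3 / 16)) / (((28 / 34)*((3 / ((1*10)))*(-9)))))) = 567 / 14005280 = 0.00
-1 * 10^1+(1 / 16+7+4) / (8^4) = -655183 / 65536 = -10.00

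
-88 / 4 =-22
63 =63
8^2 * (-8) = -512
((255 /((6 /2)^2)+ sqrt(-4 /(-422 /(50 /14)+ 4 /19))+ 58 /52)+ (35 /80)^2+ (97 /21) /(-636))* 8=40* sqrt(1064494) /28013+ 329286047 /1389024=238.54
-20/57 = -0.35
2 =2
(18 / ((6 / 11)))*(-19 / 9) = -209 / 3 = -69.67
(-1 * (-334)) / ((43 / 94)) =31396 / 43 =730.14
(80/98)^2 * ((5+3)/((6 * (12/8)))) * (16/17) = 204800/367353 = 0.56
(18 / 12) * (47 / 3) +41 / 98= 1172 / 49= 23.92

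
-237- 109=-346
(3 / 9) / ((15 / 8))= 8 / 45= 0.18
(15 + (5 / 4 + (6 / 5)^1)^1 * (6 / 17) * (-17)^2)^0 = 1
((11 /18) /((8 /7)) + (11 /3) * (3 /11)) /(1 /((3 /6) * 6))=221 /48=4.60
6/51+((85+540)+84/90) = 159643/255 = 626.05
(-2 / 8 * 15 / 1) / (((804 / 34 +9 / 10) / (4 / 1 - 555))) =234175 / 2782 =84.18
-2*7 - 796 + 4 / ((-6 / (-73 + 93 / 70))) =-80033 / 105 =-762.22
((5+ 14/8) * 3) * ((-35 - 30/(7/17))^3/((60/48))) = -6971975775/343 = -20326459.99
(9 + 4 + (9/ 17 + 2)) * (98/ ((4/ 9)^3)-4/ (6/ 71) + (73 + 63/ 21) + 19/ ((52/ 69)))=16063949/ 884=18171.89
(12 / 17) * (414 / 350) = 2484 / 2975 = 0.83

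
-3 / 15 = -1 / 5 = -0.20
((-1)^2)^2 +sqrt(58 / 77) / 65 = sqrt(4466) / 5005 +1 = 1.01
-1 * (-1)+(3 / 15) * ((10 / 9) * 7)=23 / 9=2.56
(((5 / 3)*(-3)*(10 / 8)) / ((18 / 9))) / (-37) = 25 / 296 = 0.08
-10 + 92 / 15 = -58 / 15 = -3.87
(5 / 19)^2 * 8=200 / 361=0.55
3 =3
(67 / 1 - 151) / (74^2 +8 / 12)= -126 / 8215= -0.02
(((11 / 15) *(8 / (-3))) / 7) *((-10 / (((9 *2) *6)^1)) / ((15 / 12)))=176 / 8505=0.02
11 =11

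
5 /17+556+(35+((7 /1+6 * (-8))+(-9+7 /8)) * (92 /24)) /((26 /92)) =24405 /1768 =13.80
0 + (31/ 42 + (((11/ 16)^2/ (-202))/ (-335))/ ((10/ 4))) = 671288941/ 909484800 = 0.74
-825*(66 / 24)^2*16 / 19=-99825 / 19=-5253.95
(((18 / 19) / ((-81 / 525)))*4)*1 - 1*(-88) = 63.44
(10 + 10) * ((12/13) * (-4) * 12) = -11520/13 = -886.15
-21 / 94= -0.22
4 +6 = 10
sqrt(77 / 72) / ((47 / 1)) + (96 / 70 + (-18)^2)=sqrt(154) / 564 + 11388 / 35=325.39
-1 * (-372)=372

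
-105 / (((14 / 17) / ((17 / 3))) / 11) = -15895 / 2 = -7947.50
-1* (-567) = 567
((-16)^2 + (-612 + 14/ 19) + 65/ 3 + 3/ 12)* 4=-76003/ 57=-1333.39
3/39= 1/13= 0.08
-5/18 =-0.28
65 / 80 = 13 / 16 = 0.81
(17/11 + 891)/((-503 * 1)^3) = -9818/1399898797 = -0.00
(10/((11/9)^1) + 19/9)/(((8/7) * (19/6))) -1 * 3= -391/2508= -0.16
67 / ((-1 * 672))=-67 / 672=-0.10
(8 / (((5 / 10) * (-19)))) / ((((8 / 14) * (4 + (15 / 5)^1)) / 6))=-24 / 19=-1.26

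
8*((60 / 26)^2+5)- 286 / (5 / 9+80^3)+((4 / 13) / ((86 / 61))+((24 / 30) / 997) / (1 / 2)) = 553023252354304 / 6677182643599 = 82.82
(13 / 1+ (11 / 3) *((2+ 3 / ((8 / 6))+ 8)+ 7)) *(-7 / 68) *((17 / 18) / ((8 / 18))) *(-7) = 49147 / 384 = 127.99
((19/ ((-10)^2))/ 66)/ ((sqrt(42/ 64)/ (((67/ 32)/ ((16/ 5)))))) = 1273 * sqrt(42)/ 3548160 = 0.00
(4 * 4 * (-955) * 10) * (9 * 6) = -8251200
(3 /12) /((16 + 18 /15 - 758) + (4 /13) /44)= -715 /2118668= -0.00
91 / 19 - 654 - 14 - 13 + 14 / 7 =-12810 / 19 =-674.21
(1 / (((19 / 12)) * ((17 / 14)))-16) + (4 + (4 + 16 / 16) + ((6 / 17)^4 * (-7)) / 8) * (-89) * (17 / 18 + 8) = -22753502145 / 3173798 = -7169.17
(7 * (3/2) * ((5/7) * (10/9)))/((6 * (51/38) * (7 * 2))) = 475/6426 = 0.07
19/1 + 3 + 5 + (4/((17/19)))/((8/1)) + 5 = 1107/34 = 32.56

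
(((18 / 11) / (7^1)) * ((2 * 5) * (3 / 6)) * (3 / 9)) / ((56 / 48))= 180 / 539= 0.33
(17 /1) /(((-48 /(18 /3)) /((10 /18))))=-85 /72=-1.18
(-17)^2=289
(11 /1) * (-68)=-748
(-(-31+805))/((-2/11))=4257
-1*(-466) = 466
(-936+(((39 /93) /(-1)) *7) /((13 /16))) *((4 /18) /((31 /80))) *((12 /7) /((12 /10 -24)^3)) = 291280000 /3737379933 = 0.08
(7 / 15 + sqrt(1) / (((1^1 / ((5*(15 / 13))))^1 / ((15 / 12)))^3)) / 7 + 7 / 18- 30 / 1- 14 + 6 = 710146363 / 44291520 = 16.03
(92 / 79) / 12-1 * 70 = -16567 / 237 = -69.90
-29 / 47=-0.62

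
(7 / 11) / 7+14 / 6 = 80 / 33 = 2.42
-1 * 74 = -74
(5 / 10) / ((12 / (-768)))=-32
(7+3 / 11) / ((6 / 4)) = 160 / 33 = 4.85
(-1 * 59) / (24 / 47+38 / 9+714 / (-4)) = 49914 / 147007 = 0.34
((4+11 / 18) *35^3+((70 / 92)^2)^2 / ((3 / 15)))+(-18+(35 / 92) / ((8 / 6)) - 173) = 1989793927019 / 10074276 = 197512.35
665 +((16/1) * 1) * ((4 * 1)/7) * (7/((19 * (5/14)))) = 64071/95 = 674.43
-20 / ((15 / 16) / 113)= -7232 / 3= -2410.67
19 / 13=1.46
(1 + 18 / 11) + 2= 51 / 11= 4.64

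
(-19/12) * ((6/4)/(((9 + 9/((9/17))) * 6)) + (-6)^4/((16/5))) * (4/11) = -800299/3432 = -233.19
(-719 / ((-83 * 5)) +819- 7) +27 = 348904 / 415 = 840.73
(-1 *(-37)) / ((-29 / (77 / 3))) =-2849 / 87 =-32.75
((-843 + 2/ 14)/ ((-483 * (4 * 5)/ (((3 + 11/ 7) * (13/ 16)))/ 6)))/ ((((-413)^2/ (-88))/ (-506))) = 503360/ 991613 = 0.51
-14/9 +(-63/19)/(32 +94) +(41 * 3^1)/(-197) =-2.21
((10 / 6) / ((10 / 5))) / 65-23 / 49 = -1745 / 3822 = -0.46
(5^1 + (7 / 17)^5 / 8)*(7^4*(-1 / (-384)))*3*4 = 136403419887 / 363483392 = 375.27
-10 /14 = -5 /7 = -0.71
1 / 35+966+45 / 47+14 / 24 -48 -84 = 16494139 / 19740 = 835.57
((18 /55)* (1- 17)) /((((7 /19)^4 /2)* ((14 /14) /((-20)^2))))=-6005191680 /26411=-227374.64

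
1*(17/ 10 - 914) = -9123/ 10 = -912.30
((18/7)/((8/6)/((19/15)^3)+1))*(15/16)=925965/636104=1.46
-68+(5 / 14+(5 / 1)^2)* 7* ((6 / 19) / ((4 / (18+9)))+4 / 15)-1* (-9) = 83605 / 228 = 366.69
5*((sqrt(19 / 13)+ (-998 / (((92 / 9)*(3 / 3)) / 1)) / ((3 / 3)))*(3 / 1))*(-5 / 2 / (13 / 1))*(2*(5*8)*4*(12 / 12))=26946000 / 299 - 12000*sqrt(247) / 169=89004.46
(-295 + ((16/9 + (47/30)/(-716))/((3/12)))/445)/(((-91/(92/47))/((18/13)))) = 194554776452/22144488275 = 8.79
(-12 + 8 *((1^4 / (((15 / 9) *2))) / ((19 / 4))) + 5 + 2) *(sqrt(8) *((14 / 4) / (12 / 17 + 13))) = -50813 *sqrt(2) / 22135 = -3.25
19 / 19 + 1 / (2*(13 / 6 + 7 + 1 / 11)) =1.05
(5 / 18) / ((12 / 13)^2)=845 / 2592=0.33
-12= -12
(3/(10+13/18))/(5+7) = 9/386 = 0.02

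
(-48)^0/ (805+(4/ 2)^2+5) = 1/ 814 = 0.00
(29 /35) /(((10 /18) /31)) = 8091 /175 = 46.23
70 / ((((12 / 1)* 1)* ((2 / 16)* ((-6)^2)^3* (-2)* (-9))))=35 / 629856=0.00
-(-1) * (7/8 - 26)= -201/8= -25.12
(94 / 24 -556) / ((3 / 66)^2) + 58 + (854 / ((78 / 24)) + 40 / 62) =-322666285 / 1209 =-266886.92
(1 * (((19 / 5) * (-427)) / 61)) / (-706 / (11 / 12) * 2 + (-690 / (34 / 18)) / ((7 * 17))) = 2959649 / 171730110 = 0.02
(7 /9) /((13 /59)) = 413 /117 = 3.53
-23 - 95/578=-13389/578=-23.16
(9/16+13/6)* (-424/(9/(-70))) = 243005/27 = 9000.19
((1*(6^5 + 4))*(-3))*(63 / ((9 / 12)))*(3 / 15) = -392112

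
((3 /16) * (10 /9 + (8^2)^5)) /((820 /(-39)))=-62813896769 /6560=-9575289.14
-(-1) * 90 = 90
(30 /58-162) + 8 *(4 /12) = -13817 /87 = -158.82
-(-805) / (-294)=-115 / 42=-2.74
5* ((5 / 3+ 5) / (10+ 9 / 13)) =1300 / 417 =3.12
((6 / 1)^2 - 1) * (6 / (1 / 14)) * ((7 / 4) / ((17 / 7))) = 36015 / 17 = 2118.53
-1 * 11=-11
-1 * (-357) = 357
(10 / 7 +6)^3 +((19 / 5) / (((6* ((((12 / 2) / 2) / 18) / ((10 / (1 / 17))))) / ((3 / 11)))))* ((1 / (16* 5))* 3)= 62864621 / 150920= 416.54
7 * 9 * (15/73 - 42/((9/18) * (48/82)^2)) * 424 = -955255623/146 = -6542846.73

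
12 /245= 0.05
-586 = -586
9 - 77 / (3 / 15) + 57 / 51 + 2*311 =4201 / 17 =247.12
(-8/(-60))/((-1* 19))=-2/285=-0.01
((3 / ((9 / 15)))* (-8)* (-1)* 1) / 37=40 / 37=1.08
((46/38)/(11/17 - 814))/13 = -391/3415269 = -0.00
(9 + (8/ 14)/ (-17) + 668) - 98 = 68897/ 119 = 578.97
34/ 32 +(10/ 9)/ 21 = 3373/ 3024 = 1.12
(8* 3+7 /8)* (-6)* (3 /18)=-199 /8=-24.88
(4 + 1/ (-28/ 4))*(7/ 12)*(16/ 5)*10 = 72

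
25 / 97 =0.26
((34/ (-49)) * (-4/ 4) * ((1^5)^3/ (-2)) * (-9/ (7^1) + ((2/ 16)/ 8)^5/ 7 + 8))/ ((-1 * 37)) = 23187019389/ 368293445632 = 0.06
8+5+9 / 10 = 139 / 10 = 13.90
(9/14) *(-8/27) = -4/21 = -0.19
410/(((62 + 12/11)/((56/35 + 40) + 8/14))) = 665676/2429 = 274.05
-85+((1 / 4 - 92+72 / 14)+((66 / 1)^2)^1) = 117163 / 28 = 4184.39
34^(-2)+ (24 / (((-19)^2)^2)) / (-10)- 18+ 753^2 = 427089021799313 / 753255380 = 566991.00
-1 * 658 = -658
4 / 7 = 0.57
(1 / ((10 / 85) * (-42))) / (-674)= 17 / 56616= 0.00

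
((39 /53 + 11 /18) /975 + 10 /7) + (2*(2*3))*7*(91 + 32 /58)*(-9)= -2613715866929 /37764090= -69211.67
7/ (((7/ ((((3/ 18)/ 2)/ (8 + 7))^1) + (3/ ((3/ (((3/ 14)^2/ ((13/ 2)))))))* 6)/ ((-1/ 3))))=-4459/ 2407941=-0.00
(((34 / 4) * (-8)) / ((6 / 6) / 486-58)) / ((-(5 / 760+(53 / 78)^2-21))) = 7640433216 / 133797177803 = 0.06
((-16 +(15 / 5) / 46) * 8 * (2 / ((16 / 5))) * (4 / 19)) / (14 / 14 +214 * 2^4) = -1466 / 299345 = -0.00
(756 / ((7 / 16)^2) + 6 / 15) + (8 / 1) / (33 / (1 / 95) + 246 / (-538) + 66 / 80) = 4664216964278 / 1180779495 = 3950.12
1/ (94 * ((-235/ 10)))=-1/ 2209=-0.00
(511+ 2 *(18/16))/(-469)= -2053/1876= -1.09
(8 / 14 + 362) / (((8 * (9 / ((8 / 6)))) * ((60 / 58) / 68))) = 46342 / 105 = 441.35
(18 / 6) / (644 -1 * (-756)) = 3 / 1400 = 0.00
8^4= 4096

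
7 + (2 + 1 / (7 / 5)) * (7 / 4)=47 / 4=11.75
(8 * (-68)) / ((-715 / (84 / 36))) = 3808 / 2145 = 1.78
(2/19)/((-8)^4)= 1/38912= 0.00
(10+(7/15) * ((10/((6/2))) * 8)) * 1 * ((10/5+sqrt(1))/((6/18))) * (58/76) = 2929/19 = 154.16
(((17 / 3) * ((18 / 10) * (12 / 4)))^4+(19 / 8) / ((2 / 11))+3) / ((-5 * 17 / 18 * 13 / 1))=-78910750089 / 5525000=-14282.49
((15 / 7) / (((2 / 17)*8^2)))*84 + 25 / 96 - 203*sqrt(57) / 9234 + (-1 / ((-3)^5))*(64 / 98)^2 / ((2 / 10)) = 28209985 / 1166886 - 203*sqrt(57) / 9234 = 24.01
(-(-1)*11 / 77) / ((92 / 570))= 0.89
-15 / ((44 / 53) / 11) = -795 / 4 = -198.75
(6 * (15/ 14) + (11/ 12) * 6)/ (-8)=-167/ 112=-1.49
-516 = -516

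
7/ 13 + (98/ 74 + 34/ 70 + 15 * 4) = 62.35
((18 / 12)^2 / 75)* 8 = 6 / 25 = 0.24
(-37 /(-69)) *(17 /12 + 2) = 1.83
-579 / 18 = -193 / 6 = -32.17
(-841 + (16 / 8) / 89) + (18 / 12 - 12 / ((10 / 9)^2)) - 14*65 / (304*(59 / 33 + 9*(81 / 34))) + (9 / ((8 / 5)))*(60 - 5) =-4759405121427 / 8814506600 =-539.95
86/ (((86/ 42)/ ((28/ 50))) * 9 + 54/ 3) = 1.69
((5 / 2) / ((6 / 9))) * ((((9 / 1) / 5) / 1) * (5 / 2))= 135 / 8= 16.88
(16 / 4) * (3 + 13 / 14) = 110 / 7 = 15.71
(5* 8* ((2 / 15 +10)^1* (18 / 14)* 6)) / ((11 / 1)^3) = 2.35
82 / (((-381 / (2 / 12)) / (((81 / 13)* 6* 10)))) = -22140 / 1651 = -13.41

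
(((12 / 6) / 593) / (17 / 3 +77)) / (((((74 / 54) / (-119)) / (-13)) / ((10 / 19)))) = 626535 / 25846498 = 0.02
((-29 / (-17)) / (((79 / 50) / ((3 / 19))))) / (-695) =-870 / 3546863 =-0.00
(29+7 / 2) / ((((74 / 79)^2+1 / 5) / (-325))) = -9803.48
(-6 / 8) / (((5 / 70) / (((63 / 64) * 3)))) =-3969 / 128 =-31.01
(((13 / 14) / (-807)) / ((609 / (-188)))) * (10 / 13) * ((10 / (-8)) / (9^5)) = -1175 / 203142790809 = -0.00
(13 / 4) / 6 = 13 / 24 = 0.54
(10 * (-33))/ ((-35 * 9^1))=22/ 21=1.05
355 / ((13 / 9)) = 3195 / 13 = 245.77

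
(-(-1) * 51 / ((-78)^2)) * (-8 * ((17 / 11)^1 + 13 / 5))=-2584 / 9295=-0.28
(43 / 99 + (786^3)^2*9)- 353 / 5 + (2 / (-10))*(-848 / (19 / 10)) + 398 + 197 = 19958899234124675446307 / 9405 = 2122158344936169638.10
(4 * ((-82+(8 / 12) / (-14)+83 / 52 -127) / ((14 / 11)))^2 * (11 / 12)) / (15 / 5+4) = 68305605463139 / 4908181824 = 13916.68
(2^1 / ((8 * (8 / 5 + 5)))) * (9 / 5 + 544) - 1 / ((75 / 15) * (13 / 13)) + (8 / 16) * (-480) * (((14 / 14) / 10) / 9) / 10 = 13337 / 660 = 20.21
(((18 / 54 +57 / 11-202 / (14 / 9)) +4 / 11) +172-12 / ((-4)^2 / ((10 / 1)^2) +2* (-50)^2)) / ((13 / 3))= 808042 / 72919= 11.08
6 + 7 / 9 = 61 / 9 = 6.78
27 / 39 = 9 / 13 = 0.69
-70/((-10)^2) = -0.70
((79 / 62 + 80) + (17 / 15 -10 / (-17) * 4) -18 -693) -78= -11134027 / 15810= -704.24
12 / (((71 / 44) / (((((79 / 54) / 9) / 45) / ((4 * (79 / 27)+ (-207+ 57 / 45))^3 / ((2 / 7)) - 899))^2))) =41705482500 / 280954451965413050618687948231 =0.00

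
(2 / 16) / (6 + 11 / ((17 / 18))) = 17 / 2400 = 0.01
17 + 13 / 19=336 / 19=17.68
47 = 47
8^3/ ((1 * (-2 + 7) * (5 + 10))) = 512/ 75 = 6.83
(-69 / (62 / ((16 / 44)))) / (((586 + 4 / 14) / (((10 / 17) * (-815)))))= 0.33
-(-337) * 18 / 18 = 337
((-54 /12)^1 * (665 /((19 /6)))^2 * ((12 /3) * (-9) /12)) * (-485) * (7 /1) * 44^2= -3913068852000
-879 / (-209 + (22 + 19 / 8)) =7032 / 1477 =4.76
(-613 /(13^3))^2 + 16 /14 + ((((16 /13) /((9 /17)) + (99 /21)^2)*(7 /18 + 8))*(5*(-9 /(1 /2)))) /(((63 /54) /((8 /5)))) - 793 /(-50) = -25401.94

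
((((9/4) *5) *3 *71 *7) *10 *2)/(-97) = -335475/97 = -3458.51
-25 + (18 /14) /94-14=-25653 /658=-38.99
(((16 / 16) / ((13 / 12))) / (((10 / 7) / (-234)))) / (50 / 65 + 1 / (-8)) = -78624 / 335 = -234.70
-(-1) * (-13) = -13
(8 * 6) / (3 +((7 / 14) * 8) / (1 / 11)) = 48 / 47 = 1.02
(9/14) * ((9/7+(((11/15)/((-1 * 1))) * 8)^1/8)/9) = 0.04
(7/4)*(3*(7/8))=147/32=4.59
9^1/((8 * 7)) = 9/56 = 0.16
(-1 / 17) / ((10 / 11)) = -11 / 170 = -0.06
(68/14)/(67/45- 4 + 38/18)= -85/7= -12.14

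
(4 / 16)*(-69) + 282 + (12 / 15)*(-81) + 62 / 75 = 60233 / 300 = 200.78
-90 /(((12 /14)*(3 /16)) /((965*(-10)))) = 5404000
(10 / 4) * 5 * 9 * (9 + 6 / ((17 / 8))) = 45225 / 34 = 1330.15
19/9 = 2.11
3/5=0.60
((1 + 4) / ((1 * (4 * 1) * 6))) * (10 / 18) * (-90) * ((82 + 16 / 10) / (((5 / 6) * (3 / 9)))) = -3135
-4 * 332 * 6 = -7968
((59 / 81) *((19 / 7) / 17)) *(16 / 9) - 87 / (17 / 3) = -77291 / 5103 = -15.15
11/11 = 1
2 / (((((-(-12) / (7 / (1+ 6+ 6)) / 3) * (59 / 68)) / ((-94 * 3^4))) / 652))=-1181510064 / 767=-1540430.33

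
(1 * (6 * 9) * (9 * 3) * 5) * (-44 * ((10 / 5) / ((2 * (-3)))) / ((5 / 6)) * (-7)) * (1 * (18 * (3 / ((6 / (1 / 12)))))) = -673596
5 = 5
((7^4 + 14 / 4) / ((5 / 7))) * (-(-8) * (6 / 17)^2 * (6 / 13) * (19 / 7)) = 78944544 / 18785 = 4202.53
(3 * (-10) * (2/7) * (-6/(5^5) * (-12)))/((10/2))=-864/21875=-0.04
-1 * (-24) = 24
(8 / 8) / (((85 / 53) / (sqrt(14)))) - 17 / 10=-17 / 10 +53*sqrt(14) / 85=0.63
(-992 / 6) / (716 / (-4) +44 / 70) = 17360 / 18729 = 0.93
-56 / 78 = -28 / 39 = -0.72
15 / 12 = 1.25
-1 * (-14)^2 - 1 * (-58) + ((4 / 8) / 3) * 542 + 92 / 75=-1161 / 25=-46.44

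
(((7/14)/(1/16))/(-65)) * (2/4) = -0.06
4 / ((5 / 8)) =32 / 5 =6.40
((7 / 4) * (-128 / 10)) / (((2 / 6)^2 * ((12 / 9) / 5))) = -756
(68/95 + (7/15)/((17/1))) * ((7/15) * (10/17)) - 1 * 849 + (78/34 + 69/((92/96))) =-191375536/247095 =-774.50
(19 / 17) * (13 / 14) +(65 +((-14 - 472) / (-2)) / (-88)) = 63.28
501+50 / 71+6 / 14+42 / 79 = 19736114 / 39263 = 502.66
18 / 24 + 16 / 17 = 115 / 68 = 1.69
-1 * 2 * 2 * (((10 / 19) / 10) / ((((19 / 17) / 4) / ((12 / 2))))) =-1632 / 361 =-4.52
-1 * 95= -95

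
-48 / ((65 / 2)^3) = -384 / 274625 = -0.00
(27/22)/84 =9/616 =0.01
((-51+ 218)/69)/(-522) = -167/36018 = -0.00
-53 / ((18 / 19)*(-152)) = 53 / 144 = 0.37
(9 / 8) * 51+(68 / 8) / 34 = 461 / 8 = 57.62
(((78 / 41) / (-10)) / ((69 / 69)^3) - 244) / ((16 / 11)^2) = -6057139 / 52480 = -115.42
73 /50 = 1.46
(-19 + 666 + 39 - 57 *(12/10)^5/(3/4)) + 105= 1880899/3125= 601.89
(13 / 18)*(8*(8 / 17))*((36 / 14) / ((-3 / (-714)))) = 1664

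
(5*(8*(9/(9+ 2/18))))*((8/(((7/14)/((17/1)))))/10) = 44064/41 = 1074.73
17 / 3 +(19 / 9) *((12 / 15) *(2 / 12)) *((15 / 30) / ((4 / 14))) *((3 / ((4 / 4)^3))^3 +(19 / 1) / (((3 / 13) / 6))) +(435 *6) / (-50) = 56729 / 270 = 210.11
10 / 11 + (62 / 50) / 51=13091 / 14025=0.93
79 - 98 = -19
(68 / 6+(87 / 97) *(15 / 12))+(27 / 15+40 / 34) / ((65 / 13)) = 6455717 / 494700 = 13.05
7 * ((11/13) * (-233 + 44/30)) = -267421/195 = -1371.39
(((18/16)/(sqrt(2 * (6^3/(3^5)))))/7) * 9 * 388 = 23571/56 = 420.91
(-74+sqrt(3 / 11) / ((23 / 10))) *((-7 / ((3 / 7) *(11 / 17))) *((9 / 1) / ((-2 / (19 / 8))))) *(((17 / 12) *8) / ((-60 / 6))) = 22555.99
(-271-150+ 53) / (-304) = 23 / 19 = 1.21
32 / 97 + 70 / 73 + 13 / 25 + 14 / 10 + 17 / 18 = 13234109 / 3186450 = 4.15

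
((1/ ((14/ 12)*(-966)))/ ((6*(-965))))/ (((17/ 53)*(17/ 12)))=106/ 314303395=0.00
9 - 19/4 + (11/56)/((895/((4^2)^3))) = 129033/25060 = 5.15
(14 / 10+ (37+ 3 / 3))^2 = 38809 / 25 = 1552.36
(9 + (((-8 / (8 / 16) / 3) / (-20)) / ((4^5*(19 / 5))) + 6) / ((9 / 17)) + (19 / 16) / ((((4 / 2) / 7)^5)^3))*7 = 323921412544081555 / 268959744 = 1204349051.37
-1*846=-846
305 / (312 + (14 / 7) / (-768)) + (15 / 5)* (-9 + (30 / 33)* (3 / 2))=-28903044 / 1317877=-21.93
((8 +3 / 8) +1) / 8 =75 / 64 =1.17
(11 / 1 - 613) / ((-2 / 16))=4816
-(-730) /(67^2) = 730 /4489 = 0.16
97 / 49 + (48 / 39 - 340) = -214535 / 637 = -336.79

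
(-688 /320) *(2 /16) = -43 /160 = -0.27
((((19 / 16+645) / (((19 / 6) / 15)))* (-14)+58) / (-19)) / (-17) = -132.49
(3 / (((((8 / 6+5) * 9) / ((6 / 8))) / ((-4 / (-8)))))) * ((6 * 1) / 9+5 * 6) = 23 / 38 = 0.61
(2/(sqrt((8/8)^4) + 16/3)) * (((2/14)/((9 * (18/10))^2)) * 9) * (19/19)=50/32319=0.00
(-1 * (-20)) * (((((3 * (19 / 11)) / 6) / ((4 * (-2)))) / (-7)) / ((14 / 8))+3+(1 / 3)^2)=302695 / 4851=62.40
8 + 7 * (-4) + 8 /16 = -39 /2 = -19.50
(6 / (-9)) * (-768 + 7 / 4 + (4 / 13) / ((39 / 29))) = 1553491 / 3042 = 510.68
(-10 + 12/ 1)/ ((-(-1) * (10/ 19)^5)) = 49.52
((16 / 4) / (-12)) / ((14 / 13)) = -0.31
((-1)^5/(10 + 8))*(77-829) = 376/9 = 41.78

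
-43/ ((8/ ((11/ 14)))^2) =-5203/ 12544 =-0.41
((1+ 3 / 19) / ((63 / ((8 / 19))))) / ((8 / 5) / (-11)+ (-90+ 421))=9680 / 413854371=0.00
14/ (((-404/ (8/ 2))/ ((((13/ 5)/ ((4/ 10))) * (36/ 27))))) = -364/ 303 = -1.20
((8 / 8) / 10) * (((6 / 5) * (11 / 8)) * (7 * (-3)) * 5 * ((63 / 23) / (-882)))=99 / 1840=0.05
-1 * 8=-8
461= 461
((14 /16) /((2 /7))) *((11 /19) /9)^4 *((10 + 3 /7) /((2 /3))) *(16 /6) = 7481551 /3420144324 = 0.00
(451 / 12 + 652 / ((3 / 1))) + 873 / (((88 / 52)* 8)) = 168643 / 528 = 319.40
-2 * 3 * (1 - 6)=30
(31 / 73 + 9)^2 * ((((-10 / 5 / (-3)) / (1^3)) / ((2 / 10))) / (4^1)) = 1183360 / 15987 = 74.02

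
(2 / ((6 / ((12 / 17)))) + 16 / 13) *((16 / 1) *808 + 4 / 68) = 18953.35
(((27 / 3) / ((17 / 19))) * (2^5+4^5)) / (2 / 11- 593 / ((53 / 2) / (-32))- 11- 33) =17545968 / 1110457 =15.80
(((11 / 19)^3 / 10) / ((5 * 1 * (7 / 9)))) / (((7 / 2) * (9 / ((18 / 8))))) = 11979 / 33609100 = 0.00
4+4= 8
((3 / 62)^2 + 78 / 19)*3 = 900009 / 73036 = 12.32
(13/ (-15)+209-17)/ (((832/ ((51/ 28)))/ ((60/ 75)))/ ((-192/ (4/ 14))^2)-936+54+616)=-49128912/ 68372315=-0.72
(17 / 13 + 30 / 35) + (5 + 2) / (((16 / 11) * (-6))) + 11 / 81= 353467 / 235872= 1.50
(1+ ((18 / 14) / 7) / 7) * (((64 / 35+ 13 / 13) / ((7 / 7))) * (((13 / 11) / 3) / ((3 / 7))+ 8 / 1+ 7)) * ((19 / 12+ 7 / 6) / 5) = 1525568 / 60025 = 25.42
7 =7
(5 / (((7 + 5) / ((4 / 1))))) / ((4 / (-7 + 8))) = 0.42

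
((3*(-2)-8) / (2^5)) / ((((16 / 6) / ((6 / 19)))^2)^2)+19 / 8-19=-8874384743 / 533794816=-16.63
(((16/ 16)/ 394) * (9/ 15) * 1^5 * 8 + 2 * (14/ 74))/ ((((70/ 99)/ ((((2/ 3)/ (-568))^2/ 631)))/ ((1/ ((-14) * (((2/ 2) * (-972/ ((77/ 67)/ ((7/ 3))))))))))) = 861157/ 19729672978760438400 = 0.00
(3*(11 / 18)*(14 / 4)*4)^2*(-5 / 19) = -29645 / 171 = -173.36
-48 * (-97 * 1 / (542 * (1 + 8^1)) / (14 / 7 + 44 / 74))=3589 / 9756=0.37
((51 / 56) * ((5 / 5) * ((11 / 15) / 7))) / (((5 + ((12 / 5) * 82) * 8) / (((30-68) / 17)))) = -209 / 1547812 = -0.00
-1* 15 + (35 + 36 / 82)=838 / 41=20.44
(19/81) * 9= 19/9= 2.11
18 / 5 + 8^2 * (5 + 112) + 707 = 40993 / 5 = 8198.60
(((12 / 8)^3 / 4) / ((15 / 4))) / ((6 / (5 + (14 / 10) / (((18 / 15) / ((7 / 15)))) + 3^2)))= 1309 / 2400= 0.55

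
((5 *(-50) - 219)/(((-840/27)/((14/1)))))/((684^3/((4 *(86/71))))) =20167/6311377440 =0.00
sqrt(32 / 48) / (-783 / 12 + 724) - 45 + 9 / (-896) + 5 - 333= -334217 / 896 + 4 * sqrt(6) / 7905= -373.01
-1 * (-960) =960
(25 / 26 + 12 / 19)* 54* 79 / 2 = 1678671 / 494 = 3398.12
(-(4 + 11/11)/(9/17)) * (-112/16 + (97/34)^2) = -2195/204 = -10.76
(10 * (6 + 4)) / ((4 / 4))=100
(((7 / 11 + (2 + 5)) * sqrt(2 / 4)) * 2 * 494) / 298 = 20748 * sqrt(2) / 1639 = 17.90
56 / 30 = 28 / 15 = 1.87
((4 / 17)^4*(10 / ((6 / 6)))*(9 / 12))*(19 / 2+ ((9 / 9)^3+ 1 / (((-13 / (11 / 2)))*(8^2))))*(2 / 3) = 174610 / 1085773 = 0.16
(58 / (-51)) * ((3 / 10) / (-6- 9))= 29 / 1275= 0.02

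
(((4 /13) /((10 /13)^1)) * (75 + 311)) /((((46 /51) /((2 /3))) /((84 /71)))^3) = 2248029068544 /21773515685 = 103.25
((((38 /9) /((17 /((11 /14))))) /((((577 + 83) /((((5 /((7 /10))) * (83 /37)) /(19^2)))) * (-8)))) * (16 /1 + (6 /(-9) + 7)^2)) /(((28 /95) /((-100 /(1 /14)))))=26196875 /59916024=0.44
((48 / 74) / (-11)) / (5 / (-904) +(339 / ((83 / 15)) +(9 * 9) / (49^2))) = -4323643968 / 4494132264919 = -0.00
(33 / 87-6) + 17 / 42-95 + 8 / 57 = -771983 / 7714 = -100.08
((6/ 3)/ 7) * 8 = 16/ 7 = 2.29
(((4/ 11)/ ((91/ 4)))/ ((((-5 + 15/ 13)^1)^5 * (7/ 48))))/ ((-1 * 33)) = 228488/ 57900390625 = 0.00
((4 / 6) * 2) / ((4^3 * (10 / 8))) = 0.02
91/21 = 13/3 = 4.33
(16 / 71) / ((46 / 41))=328 / 1633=0.20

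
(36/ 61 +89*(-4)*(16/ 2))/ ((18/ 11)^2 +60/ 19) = -99829477/ 204594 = -487.94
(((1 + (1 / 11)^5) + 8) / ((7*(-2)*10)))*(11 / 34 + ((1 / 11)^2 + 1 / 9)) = -1188484727 / 41741520282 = -0.03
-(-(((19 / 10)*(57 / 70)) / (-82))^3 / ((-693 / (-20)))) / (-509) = 141137643 / 370607487311600000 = 0.00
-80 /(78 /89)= -3560 /39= -91.28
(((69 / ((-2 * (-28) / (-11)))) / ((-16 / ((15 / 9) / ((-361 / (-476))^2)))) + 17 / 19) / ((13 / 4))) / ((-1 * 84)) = -1163973 / 94873688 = -0.01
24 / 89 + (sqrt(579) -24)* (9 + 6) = -32016 / 89 + 15* sqrt(579) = 1.21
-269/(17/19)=-5111/17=-300.65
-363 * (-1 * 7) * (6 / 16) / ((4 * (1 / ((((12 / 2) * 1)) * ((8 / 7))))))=3267 / 2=1633.50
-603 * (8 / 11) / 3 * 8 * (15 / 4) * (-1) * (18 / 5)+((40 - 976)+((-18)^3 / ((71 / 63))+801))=8183133 / 781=10477.76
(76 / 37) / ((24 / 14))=133 / 111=1.20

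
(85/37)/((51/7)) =35/111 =0.32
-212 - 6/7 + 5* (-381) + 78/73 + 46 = -1058173/511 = -2070.79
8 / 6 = 4 / 3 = 1.33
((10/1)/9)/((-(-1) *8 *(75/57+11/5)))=475/12024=0.04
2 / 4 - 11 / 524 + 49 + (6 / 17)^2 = 7511767 / 151436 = 49.60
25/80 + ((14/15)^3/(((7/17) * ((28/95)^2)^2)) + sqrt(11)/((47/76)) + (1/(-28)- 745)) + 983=76 * sqrt(11)/47 + 21164971/42336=505.29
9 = 9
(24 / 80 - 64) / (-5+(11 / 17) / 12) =64974 / 5045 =12.88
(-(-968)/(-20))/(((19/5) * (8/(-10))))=15.92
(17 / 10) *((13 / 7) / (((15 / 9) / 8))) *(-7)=-2652 / 25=-106.08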